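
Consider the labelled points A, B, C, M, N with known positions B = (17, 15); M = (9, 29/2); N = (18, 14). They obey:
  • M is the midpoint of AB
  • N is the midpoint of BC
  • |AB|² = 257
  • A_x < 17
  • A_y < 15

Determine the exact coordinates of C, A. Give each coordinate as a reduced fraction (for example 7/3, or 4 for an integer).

C = (19, 13)
A = (1, 14)

1. A_x = 1  [A = 2·M−B = 2·(9, 29/2)−(17, 15)]
2. A_y = 14  [A = 2·M−B = 2·(9, 29/2)−(17, 15)]
   so A = (1, 14)
3. C_x = 19  [C = 2·N−B = 2·(18, 14)−(17, 15)]
4. C_y = 13  [C = 2·N−B = 2·(18, 14)−(17, 15)]
   so C = (19, 13)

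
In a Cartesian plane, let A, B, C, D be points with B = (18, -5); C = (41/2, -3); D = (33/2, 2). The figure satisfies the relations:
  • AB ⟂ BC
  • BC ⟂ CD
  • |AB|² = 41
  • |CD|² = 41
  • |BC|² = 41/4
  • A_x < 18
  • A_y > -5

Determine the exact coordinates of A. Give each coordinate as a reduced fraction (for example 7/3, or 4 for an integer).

A = (14, 0)

1. A_x = 14  [[AB ⟂ BC ⇒ -5/2x-2y+35=0] ∩ [|A−(18, -5)|²=41]]
2. A_y = 0  [[AB ⟂ BC ⇒ -5/2x-2y+35=0] ∩ [|A−(18, -5)|²=41]]
   so A = (14, 0)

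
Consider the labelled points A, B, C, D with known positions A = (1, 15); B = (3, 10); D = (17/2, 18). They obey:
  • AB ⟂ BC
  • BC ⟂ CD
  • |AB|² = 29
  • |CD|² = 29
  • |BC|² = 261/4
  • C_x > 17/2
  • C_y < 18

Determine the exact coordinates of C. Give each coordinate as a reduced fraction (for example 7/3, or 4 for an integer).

C = (21/2, 13)

1. C_x = 21/2  [[AB ⟂ BC ⇒ 2x-5y+44=0] ∩ [|C−(17/2, 18)|²=29]]
2. C_y = 13  [[AB ⟂ BC ⇒ 2x-5y+44=0] ∩ [|C−(17/2, 18)|²=29]]
   so C = (21/2, 13)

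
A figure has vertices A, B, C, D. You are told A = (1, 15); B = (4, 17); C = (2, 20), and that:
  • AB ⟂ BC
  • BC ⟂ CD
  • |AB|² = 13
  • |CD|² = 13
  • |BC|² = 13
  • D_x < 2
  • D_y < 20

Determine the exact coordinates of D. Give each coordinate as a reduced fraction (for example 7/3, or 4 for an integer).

1. D_x = -1  [[BC ⟂ CD ⇒ -2x+3y-56=0] ∩ [|D−(2, 20)|²=13]]
2. D_y = 18  [[BC ⟂ CD ⇒ -2x+3y-56=0] ∩ [|D−(2, 20)|²=13]]
   so D = (-1, 18)

D = (-1, 18)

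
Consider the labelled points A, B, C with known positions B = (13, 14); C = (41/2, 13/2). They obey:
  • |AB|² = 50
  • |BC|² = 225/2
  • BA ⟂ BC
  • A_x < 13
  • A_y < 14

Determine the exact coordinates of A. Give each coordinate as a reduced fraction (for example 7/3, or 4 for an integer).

1. A_x = 8  [[BA ⟂ BC ⇒ 15/2x-15/2y+15/2=0] ∩ [|A−(13, 14)|²=50]]
2. A_y = 9  [[BA ⟂ BC ⇒ 15/2x-15/2y+15/2=0] ∩ [|A−(13, 14)|²=50]]
   so A = (8, 9)

A = (8, 9)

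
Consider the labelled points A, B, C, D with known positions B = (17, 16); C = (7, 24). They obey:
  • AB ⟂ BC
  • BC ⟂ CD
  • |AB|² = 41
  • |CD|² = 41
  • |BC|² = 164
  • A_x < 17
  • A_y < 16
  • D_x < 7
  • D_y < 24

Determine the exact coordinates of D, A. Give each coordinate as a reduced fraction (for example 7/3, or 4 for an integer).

D = (3, 19)
A = (13, 11)

1. D_x = 3  [[BC ⟂ CD ⇒ -10x+8y-122=0] ∩ [|D−(7, 24)|²=41]]
2. D_y = 19  [[BC ⟂ CD ⇒ -10x+8y-122=0] ∩ [|D−(7, 24)|²=41]]
   so D = (3, 19)
3. A_x = 13  [[AB ⟂ BC ⇒ 10x-8y-42=0] ∩ [|A−(17, 16)|²=41]]
4. A_y = 11  [[AB ⟂ BC ⇒ 10x-8y-42=0] ∩ [|A−(17, 16)|²=41]]
   so A = (13, 11)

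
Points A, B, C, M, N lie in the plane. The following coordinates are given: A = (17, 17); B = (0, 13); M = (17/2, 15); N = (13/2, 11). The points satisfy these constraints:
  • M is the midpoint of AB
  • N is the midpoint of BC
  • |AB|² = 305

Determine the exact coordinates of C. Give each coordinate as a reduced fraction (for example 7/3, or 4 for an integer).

1. C_x = 13  [C = 2·N−B = 2·(13/2, 11)−(0, 13)]
2. C_y = 9  [C = 2·N−B = 2·(13/2, 11)−(0, 13)]
   so C = (13, 9)

C = (13, 9)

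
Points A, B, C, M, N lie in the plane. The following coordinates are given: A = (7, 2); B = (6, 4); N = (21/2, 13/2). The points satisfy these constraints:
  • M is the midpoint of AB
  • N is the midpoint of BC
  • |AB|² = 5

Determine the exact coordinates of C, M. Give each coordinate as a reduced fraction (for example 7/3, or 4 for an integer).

C = (15, 9)
M = (13/2, 3)

1. M_x = 13/2  [2·M = A+B = (7, 2)+(6, 4)]
2. M_y = 3  [2·M = A+B = (7, 2)+(6, 4)]
   so M = (13/2, 3)
3. C_x = 15  [C = 2·N−B = 2·(21/2, 13/2)−(6, 4)]
4. C_y = 9  [C = 2·N−B = 2·(21/2, 13/2)−(6, 4)]
   so C = (15, 9)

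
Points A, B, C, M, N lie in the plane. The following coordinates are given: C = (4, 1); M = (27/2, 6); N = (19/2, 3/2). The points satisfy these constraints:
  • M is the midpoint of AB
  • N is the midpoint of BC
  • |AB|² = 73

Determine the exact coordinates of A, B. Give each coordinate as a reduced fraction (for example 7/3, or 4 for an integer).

1. B_x = 15  [B = 2·N−C = 2·(19/2, 3/2)−(4, 1)]
2. B_y = 2  [B = 2·N−C = 2·(19/2, 3/2)−(4, 1)]
   so B = (15, 2)
3. A_x = 12  [A = 2·M−B = 2·(27/2, 6)−(15, 2)]
4. A_y = 10  [A = 2·M−B = 2·(27/2, 6)−(15, 2)]
   so A = (12, 10)

A = (12, 10)
B = (15, 2)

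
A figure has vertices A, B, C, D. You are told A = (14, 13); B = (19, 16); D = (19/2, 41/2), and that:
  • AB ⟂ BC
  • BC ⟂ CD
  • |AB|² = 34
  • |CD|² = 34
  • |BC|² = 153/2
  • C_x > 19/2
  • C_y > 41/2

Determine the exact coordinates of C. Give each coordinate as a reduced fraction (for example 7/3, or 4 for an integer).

C = (29/2, 47/2)

1. C_x = 29/2  [[AB ⟂ BC ⇒ 5x+3y-143=0] ∩ [|C−(19/2, 41/2)|²=34]]
2. C_y = 47/2  [[AB ⟂ BC ⇒ 5x+3y-143=0] ∩ [|C−(19/2, 41/2)|²=34]]
   so C = (29/2, 47/2)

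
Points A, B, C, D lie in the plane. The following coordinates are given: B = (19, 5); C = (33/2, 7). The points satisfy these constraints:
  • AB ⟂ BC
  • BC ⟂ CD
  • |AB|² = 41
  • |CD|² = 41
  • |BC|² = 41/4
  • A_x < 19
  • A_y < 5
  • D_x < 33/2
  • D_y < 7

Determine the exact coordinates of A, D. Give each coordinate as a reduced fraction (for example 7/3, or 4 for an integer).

1. A_x = 15  [[AB ⟂ BC ⇒ 5/2x-2y-75/2=0] ∩ [|A−(19, 5)|²=41]]
2. A_y = 0  [[AB ⟂ BC ⇒ 5/2x-2y-75/2=0] ∩ [|A−(19, 5)|²=41]]
   so A = (15, 0)
3. D_x = 25/2  [[BC ⟂ CD ⇒ -5/2x+2y+109/4=0] ∩ [|D−(33/2, 7)|²=41]]
4. D_y = 2  [[BC ⟂ CD ⇒ -5/2x+2y+109/4=0] ∩ [|D−(33/2, 7)|²=41]]
   so D = (25/2, 2)

A = (15, 0)
D = (25/2, 2)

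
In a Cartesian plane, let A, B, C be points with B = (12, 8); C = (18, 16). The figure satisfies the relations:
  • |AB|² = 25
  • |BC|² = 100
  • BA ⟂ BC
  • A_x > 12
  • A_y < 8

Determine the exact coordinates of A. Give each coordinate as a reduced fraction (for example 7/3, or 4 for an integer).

1. A_x = 16  [[BA ⟂ BC ⇒ 6x+8y-136=0] ∩ [|A−(12, 8)|²=25]]
2. A_y = 5  [[BA ⟂ BC ⇒ 6x+8y-136=0] ∩ [|A−(12, 8)|²=25]]
   so A = (16, 5)

A = (16, 5)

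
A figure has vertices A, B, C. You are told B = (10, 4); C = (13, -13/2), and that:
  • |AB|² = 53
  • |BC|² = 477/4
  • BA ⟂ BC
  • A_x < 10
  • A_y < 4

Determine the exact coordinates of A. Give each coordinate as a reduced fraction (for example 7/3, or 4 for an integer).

A = (3, 2)

1. A_x = 3  [[BA ⟂ BC ⇒ 3x-21/2y+12=0] ∩ [|A−(10, 4)|²=53]]
2. A_y = 2  [[BA ⟂ BC ⇒ 3x-21/2y+12=0] ∩ [|A−(10, 4)|²=53]]
   so A = (3, 2)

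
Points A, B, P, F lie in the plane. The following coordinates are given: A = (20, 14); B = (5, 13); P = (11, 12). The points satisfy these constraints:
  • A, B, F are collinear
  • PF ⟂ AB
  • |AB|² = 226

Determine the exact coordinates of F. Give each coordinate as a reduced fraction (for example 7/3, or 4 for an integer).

1. F_x = 2465/226  [[A, B, F are collinear ⇒ 1x-15y+190=0] ∩ [PF ⟂ AB ⇒ -15x-1y+177=0]]
2. F_y = 3027/226  [[A, B, F are collinear ⇒ 1x-15y+190=0] ∩ [PF ⟂ AB ⇒ -15x-1y+177=0]]
   so F = (2465/226, 3027/226)

F = (2465/226, 3027/226)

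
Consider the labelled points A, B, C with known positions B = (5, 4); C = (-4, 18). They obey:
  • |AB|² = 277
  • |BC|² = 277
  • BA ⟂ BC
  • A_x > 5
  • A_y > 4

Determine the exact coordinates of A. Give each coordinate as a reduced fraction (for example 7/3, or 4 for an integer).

A = (19, 13)

1. A_x = 19  [[BA ⟂ BC ⇒ -9x+14y-11=0] ∩ [|A−(5, 4)|²=277]]
2. A_y = 13  [[BA ⟂ BC ⇒ -9x+14y-11=0] ∩ [|A−(5, 4)|²=277]]
   so A = (19, 13)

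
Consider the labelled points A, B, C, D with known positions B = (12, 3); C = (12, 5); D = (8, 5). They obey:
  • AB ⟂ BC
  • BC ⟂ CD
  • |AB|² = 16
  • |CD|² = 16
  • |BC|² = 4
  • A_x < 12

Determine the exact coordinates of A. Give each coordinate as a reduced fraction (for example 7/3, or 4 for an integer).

A = (8, 3)

1. A_x = 8  [[AB ⟂ BC ⇒ -2y+6=0] ∩ [|A−(12, 3)|²=16]]
2. A_y = 3  [[AB ⟂ BC ⇒ -2y+6=0] ∩ [|A−(12, 3)|²=16]]
   so A = (8, 3)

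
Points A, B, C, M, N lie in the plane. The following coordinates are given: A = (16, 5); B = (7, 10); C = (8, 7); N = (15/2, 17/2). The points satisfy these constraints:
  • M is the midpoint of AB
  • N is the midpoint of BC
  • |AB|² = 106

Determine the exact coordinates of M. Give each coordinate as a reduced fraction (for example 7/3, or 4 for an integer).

1. M_x = 23/2  [2·M = A+B = (16, 5)+(7, 10)]
2. M_y = 15/2  [2·M = A+B = (16, 5)+(7, 10)]
   so M = (23/2, 15/2)

M = (23/2, 15/2)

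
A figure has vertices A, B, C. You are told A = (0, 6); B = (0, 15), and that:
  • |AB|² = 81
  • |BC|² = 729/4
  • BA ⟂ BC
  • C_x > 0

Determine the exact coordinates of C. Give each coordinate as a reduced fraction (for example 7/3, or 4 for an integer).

1. C_x = 27/2  [[BA ⟂ BC ⇒ -9y+135=0] ∩ [|C−(0, 15)|²=729/4]]
2. C_y = 15  [[BA ⟂ BC ⇒ -9y+135=0] ∩ [|C−(0, 15)|²=729/4]]
   so C = (27/2, 15)

C = (27/2, 15)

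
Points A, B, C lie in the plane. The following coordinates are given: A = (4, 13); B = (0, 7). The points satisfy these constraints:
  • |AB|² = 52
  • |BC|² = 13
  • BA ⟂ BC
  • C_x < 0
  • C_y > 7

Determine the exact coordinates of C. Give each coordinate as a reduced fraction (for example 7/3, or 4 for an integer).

1. C_x = -3  [[BA ⟂ BC ⇒ 4x+6y-42=0] ∩ [|C−(0, 7)|²=13]]
2. C_y = 9  [[BA ⟂ BC ⇒ 4x+6y-42=0] ∩ [|C−(0, 7)|²=13]]
   so C = (-3, 9)

C = (-3, 9)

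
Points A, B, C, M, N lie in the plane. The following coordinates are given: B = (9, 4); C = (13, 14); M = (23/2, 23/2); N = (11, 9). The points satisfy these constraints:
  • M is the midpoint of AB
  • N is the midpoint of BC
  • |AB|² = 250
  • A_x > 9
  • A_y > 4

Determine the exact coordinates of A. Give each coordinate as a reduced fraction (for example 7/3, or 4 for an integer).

1. A_x = 14  [A = 2·M−B = 2·(23/2, 23/2)−(9, 4)]
2. A_y = 19  [A = 2·M−B = 2·(23/2, 23/2)−(9, 4)]
   so A = (14, 19)

A = (14, 19)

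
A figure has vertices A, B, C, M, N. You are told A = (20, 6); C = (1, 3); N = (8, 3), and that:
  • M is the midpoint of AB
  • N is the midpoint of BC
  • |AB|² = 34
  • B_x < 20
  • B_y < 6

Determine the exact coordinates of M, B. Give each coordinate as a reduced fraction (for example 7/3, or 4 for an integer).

1. B_x = 15  [B = 2·N−C = 2·(8, 3)−(1, 3)]
2. B_y = 3  [B = 2·N−C = 2·(8, 3)−(1, 3)]
   so B = (15, 3)
3. M_x = 35/2  [2·M = A+B = (20, 6)+(15, 3)]
4. M_y = 9/2  [2·M = A+B = (20, 6)+(15, 3)]
   so M = (35/2, 9/2)

M = (35/2, 9/2)
B = (15, 3)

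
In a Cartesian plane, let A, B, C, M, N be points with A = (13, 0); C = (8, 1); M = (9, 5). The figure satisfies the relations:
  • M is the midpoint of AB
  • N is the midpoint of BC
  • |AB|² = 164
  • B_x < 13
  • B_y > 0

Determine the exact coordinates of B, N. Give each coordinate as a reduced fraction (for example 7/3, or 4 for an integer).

B = (5, 10)
N = (13/2, 11/2)

1. B_x = 5  [B = 2·M−A = 2·(9, 5)−(13, 0)]
2. B_y = 10  [B = 2·M−A = 2·(9, 5)−(13, 0)]
   so B = (5, 10)
3. N_x = 13/2  [2·N = B+C = (5, 10)+(8, 1)]
4. N_y = 11/2  [2·N = B+C = (5, 10)+(8, 1)]
   so N = (13/2, 11/2)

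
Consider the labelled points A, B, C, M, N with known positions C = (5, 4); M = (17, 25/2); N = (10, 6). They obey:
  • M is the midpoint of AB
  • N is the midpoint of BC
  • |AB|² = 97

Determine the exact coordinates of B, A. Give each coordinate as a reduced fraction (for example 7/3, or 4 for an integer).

B = (15, 8)
A = (19, 17)

1. B_x = 15  [B = 2·N−C = 2·(10, 6)−(5, 4)]
2. B_y = 8  [B = 2·N−C = 2·(10, 6)−(5, 4)]
   so B = (15, 8)
3. A_x = 19  [A = 2·M−B = 2·(17, 25/2)−(15, 8)]
4. A_y = 17  [A = 2·M−B = 2·(17, 25/2)−(15, 8)]
   so A = (19, 17)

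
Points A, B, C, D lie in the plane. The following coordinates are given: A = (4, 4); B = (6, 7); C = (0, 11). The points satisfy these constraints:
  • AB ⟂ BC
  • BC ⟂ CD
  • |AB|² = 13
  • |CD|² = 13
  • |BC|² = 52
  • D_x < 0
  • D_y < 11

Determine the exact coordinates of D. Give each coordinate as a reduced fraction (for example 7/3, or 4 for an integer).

D = (-2, 8)

1. D_x = -2  [[BC ⟂ CD ⇒ -6x+4y-44=0] ∩ [|D−(0, 11)|²=13]]
2. D_y = 8  [[BC ⟂ CD ⇒ -6x+4y-44=0] ∩ [|D−(0, 11)|²=13]]
   so D = (-2, 8)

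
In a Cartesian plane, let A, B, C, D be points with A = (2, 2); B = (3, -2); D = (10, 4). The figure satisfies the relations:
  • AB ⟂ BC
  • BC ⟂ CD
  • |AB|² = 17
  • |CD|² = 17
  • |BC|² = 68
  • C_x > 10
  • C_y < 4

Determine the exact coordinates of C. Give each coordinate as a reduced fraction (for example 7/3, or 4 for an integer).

1. C_x = 11  [[AB ⟂ BC ⇒ 1x-4y-11=0] ∩ [|C−(10, 4)|²=17]]
2. C_y = 0  [[AB ⟂ BC ⇒ 1x-4y-11=0] ∩ [|C−(10, 4)|²=17]]
   so C = (11, 0)

C = (11, 0)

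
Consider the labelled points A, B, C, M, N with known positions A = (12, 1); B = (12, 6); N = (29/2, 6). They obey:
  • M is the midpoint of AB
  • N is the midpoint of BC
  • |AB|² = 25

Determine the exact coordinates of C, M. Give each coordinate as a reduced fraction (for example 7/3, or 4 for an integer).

C = (17, 6)
M = (12, 7/2)

1. M_x = 12  [2·M = A+B = (12, 1)+(12, 6)]
2. M_y = 7/2  [2·M = A+B = (12, 1)+(12, 6)]
   so M = (12, 7/2)
3. C_x = 17  [C = 2·N−B = 2·(29/2, 6)−(12, 6)]
4. C_y = 6  [C = 2·N−B = 2·(29/2, 6)−(12, 6)]
   so C = (17, 6)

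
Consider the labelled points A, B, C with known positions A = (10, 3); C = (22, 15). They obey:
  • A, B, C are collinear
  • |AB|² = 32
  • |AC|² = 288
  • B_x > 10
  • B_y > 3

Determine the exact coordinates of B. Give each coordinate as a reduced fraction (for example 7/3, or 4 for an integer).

B = (14, 7)

1. B_x = 14  [[A, B, C are collinear ⇒ 12x-12y-84=0] ∩ [|B−(10, 3)|²=32]]
2. B_y = 7  [[A, B, C are collinear ⇒ 12x-12y-84=0] ∩ [|B−(10, 3)|²=32]]
   so B = (14, 7)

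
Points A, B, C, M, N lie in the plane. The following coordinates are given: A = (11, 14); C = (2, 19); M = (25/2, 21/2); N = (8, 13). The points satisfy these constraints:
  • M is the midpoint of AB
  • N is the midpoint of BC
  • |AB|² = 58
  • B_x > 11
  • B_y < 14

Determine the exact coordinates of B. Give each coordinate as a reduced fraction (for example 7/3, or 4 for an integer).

1. B_x = 14  [B = 2·M−A = 2·(25/2, 21/2)−(11, 14)]
2. B_y = 7  [B = 2·M−A = 2·(25/2, 21/2)−(11, 14)]
   so B = (14, 7)

B = (14, 7)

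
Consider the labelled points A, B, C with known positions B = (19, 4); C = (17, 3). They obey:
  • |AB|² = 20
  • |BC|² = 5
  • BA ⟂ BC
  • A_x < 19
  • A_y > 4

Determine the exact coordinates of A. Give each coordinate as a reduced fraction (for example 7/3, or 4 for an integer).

1. A_x = 17  [[BA ⟂ BC ⇒ -2x-1y+42=0] ∩ [|A−(19, 4)|²=20]]
2. A_y = 8  [[BA ⟂ BC ⇒ -2x-1y+42=0] ∩ [|A−(19, 4)|²=20]]
   so A = (17, 8)

A = (17, 8)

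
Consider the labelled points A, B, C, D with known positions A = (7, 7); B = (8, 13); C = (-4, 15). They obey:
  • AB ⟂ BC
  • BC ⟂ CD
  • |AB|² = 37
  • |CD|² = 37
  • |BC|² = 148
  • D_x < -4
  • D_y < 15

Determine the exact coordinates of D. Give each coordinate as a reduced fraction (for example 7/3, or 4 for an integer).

1. D_x = -5  [[BC ⟂ CD ⇒ -12x+2y-78=0] ∩ [|D−(-4, 15)|²=37]]
2. D_y = 9  [[BC ⟂ CD ⇒ -12x+2y-78=0] ∩ [|D−(-4, 15)|²=37]]
   so D = (-5, 9)

D = (-5, 9)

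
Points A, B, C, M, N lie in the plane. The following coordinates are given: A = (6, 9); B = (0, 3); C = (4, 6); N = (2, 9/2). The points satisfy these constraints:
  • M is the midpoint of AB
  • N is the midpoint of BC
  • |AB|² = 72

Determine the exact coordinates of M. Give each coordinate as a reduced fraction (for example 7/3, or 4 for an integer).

1. M_x = 3  [2·M = A+B = (6, 9)+(0, 3)]
2. M_y = 6  [2·M = A+B = (6, 9)+(0, 3)]
   so M = (3, 6)

M = (3, 6)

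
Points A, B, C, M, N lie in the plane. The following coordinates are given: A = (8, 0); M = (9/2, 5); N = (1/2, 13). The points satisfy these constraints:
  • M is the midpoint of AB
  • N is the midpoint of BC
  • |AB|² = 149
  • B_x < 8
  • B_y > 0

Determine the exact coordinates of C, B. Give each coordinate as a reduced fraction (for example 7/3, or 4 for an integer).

C = (0, 16)
B = (1, 10)

1. B_x = 1  [B = 2·M−A = 2·(9/2, 5)−(8, 0)]
2. B_y = 10  [B = 2·M−A = 2·(9/2, 5)−(8, 0)]
   so B = (1, 10)
3. C_x = 0  [C = 2·N−B = 2·(1/2, 13)−(1, 10)]
4. C_y = 16  [C = 2·N−B = 2·(1/2, 13)−(1, 10)]
   so C = (0, 16)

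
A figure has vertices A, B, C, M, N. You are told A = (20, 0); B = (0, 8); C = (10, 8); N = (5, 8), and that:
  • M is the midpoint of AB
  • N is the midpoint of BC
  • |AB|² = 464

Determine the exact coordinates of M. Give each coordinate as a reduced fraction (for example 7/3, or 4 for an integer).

M = (10, 4)

1. M_x = 10  [2·M = A+B = (20, 0)+(0, 8)]
2. M_y = 4  [2·M = A+B = (20, 0)+(0, 8)]
   so M = (10, 4)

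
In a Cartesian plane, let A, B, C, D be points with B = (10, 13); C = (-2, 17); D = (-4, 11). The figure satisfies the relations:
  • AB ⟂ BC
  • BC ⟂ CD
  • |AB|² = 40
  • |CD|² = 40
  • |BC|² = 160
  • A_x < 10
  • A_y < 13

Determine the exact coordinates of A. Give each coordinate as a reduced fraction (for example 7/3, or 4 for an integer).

1. A_x = 8  [[AB ⟂ BC ⇒ 12x-4y-68=0] ∩ [|A−(10, 13)|²=40]]
2. A_y = 7  [[AB ⟂ BC ⇒ 12x-4y-68=0] ∩ [|A−(10, 13)|²=40]]
   so A = (8, 7)

A = (8, 7)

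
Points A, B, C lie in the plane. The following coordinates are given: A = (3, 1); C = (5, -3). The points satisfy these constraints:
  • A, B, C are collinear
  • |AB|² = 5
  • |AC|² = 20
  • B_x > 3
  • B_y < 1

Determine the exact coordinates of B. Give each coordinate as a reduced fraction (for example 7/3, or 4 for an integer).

1. B_x = 4  [[A, B, C are collinear ⇒ -4x-2y+14=0] ∩ [|B−(3, 1)|²=5]]
2. B_y = -1  [[A, B, C are collinear ⇒ -4x-2y+14=0] ∩ [|B−(3, 1)|²=5]]
   so B = (4, -1)

B = (4, -1)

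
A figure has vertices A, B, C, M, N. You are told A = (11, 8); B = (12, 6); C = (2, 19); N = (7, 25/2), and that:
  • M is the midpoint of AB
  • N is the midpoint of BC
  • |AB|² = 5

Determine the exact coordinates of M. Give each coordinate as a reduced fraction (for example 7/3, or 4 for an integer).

M = (23/2, 7)

1. M_x = 23/2  [2·M = A+B = (11, 8)+(12, 6)]
2. M_y = 7  [2·M = A+B = (11, 8)+(12, 6)]
   so M = (23/2, 7)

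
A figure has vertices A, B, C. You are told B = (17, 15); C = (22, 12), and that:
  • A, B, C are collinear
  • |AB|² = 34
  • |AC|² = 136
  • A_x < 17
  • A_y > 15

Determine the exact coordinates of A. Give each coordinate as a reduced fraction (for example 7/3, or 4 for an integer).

A = (12, 18)

1. A_x = 12  [[A, B, C are collinear ⇒ 3x+5y-126=0] ∩ [|A−(17, 15)|²=34]]
2. A_y = 18  [[A, B, C are collinear ⇒ 3x+5y-126=0] ∩ [|A−(17, 15)|²=34]]
   so A = (12, 18)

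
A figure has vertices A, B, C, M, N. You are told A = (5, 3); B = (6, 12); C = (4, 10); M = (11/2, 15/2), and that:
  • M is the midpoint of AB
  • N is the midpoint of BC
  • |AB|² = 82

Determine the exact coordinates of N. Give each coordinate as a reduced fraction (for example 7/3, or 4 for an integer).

1. N_x = 5  [2·N = B+C = (6, 12)+(4, 10)]
2. N_y = 11  [2·N = B+C = (6, 12)+(4, 10)]
   so N = (5, 11)

N = (5, 11)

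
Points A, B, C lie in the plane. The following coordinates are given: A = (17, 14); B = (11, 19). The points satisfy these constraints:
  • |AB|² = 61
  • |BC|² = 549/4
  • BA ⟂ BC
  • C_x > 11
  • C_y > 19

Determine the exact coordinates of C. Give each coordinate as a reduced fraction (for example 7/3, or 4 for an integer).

C = (37/2, 28)

1. C_x = 37/2  [[BA ⟂ BC ⇒ 6x-5y+29=0] ∩ [|C−(11, 19)|²=549/4]]
2. C_y = 28  [[BA ⟂ BC ⇒ 6x-5y+29=0] ∩ [|C−(11, 19)|²=549/4]]
   so C = (37/2, 28)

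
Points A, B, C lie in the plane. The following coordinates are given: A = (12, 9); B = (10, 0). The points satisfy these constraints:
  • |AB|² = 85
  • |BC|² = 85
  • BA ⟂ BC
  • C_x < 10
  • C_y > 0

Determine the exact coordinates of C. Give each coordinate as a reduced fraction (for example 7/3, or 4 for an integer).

C = (1, 2)

1. C_x = 1  [[BA ⟂ BC ⇒ 2x+9y-20=0] ∩ [|C−(10, 0)|²=85]]
2. C_y = 2  [[BA ⟂ BC ⇒ 2x+9y-20=0] ∩ [|C−(10, 0)|²=85]]
   so C = (1, 2)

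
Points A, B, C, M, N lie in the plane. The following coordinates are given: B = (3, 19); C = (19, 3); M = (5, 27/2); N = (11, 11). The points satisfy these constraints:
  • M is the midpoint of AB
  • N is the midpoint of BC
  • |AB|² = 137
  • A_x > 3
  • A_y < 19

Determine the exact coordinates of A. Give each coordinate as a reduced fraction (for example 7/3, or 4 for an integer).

1. A_x = 7  [A = 2·M−B = 2·(5, 27/2)−(3, 19)]
2. A_y = 8  [A = 2·M−B = 2·(5, 27/2)−(3, 19)]
   so A = (7, 8)

A = (7, 8)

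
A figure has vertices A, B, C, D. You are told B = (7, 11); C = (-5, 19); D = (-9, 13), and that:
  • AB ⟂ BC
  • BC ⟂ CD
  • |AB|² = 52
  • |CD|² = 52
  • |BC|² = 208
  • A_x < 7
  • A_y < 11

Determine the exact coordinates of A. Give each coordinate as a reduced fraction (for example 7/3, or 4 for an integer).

A = (3, 5)

1. A_x = 3  [[AB ⟂ BC ⇒ 12x-8y+4=0] ∩ [|A−(7, 11)|²=52]]
2. A_y = 5  [[AB ⟂ BC ⇒ 12x-8y+4=0] ∩ [|A−(7, 11)|²=52]]
   so A = (3, 5)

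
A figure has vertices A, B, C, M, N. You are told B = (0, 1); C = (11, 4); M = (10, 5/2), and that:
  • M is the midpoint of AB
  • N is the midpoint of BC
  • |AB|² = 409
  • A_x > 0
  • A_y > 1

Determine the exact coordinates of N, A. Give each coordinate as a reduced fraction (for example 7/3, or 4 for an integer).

N = (11/2, 5/2)
A = (20, 4)

1. A_x = 20  [A = 2·M−B = 2·(10, 5/2)−(0, 1)]
2. A_y = 4  [A = 2·M−B = 2·(10, 5/2)−(0, 1)]
   so A = (20, 4)
3. N_x = 11/2  [2·N = B+C = (0, 1)+(11, 4)]
4. N_y = 5/2  [2·N = B+C = (0, 1)+(11, 4)]
   so N = (11/2, 5/2)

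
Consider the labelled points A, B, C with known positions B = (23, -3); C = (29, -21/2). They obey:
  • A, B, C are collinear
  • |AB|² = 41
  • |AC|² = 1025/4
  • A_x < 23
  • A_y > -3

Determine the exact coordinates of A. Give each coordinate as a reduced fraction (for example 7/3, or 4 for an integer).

1. A_x = 19  [[A, B, C are collinear ⇒ 15/2x+6y-309/2=0] ∩ [|A−(23, -3)|²=41]]
2. A_y = 2  [[A, B, C are collinear ⇒ 15/2x+6y-309/2=0] ∩ [|A−(23, -3)|²=41]]
   so A = (19, 2)

A = (19, 2)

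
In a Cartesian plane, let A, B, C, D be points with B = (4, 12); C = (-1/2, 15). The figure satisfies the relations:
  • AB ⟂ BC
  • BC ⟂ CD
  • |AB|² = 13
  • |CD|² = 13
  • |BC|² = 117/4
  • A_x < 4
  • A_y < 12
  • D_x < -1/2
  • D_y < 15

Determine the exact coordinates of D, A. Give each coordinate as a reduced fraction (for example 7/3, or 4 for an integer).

D = (-5/2, 12)
A = (2, 9)

1. D_x = -5/2  [[BC ⟂ CD ⇒ -9/2x+3y-189/4=0] ∩ [|D−(-1/2, 15)|²=13]]
2. D_y = 12  [[BC ⟂ CD ⇒ -9/2x+3y-189/4=0] ∩ [|D−(-1/2, 15)|²=13]]
   so D = (-5/2, 12)
3. A_x = 2  [[AB ⟂ BC ⇒ 9/2x-3y+18=0] ∩ [|A−(4, 12)|²=13]]
4. A_y = 9  [[AB ⟂ BC ⇒ 9/2x-3y+18=0] ∩ [|A−(4, 12)|²=13]]
   so A = (2, 9)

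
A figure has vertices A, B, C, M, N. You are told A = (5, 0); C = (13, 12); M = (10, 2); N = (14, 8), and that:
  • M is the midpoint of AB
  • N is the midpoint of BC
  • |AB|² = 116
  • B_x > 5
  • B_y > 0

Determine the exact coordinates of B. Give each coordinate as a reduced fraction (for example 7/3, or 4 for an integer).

1. B_x = 15  [B = 2·M−A = 2·(10, 2)−(5, 0)]
2. B_y = 4  [B = 2·M−A = 2·(10, 2)−(5, 0)]
   so B = (15, 4)

B = (15, 4)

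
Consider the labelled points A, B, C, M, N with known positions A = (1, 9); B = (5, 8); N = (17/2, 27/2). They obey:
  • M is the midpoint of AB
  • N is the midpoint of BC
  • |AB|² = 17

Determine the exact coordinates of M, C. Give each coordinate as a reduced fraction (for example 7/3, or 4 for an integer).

M = (3, 17/2)
C = (12, 19)

1. M_x = 3  [2·M = A+B = (1, 9)+(5, 8)]
2. M_y = 17/2  [2·M = A+B = (1, 9)+(5, 8)]
   so M = (3, 17/2)
3. C_x = 12  [C = 2·N−B = 2·(17/2, 27/2)−(5, 8)]
4. C_y = 19  [C = 2·N−B = 2·(17/2, 27/2)−(5, 8)]
   so C = (12, 19)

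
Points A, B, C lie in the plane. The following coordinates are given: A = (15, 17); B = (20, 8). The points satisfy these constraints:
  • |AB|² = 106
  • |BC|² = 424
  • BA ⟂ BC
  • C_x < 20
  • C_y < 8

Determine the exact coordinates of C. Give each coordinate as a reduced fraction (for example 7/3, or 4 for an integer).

C = (2, -2)

1. C_x = 2  [[BA ⟂ BC ⇒ -5x+9y+28=0] ∩ [|C−(20, 8)|²=424]]
2. C_y = -2  [[BA ⟂ BC ⇒ -5x+9y+28=0] ∩ [|C−(20, 8)|²=424]]
   so C = (2, -2)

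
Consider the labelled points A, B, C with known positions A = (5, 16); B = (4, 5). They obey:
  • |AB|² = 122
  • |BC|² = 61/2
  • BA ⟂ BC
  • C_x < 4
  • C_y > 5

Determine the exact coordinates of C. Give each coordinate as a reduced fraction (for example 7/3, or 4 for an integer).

C = (-3/2, 11/2)

1. C_x = -3/2  [[BA ⟂ BC ⇒ 1x+11y-59=0] ∩ [|C−(4, 5)|²=61/2]]
2. C_y = 11/2  [[BA ⟂ BC ⇒ 1x+11y-59=0] ∩ [|C−(4, 5)|²=61/2]]
   so C = (-3/2, 11/2)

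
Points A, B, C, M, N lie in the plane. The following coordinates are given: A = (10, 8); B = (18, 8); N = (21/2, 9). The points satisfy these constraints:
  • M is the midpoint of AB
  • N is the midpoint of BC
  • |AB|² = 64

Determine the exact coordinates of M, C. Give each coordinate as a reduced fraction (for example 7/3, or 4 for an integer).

M = (14, 8)
C = (3, 10)

1. M_x = 14  [2·M = A+B = (10, 8)+(18, 8)]
2. M_y = 8  [2·M = A+B = (10, 8)+(18, 8)]
   so M = (14, 8)
3. C_x = 3  [C = 2·N−B = 2·(21/2, 9)−(18, 8)]
4. C_y = 10  [C = 2·N−B = 2·(21/2, 9)−(18, 8)]
   so C = (3, 10)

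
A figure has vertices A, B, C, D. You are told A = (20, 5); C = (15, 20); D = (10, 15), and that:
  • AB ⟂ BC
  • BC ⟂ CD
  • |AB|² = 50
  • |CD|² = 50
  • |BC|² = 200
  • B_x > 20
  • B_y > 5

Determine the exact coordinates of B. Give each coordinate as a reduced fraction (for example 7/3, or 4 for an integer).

B = (25, 10)

1. B_x = 25  [[BC ⟂ CD ⇒ 5x+5y-175=0] ∩ [|B−(20, 5)|²=50]]
2. B_y = 10  [[BC ⟂ CD ⇒ 5x+5y-175=0] ∩ [|B−(20, 5)|²=50]]
   so B = (25, 10)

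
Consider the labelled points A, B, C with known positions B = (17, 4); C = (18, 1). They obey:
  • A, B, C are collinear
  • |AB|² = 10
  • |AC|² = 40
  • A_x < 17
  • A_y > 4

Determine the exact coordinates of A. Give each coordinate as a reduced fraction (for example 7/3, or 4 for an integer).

1. A_x = 16  [[A, B, C are collinear ⇒ 3x+1y-55=0] ∩ [|A−(17, 4)|²=10]]
2. A_y = 7  [[A, B, C are collinear ⇒ 3x+1y-55=0] ∩ [|A−(17, 4)|²=10]]
   so A = (16, 7)

A = (16, 7)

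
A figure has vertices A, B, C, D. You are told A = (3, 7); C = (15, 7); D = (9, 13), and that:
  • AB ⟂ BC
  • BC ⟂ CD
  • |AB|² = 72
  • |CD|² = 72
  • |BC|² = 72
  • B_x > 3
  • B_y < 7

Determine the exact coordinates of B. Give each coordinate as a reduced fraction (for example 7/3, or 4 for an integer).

1. B_x = 9  [[BC ⟂ CD ⇒ 6x-6y-48=0] ∩ [|B−(3, 7)|²=72]]
2. B_y = 1  [[BC ⟂ CD ⇒ 6x-6y-48=0] ∩ [|B−(3, 7)|²=72]]
   so B = (9, 1)

B = (9, 1)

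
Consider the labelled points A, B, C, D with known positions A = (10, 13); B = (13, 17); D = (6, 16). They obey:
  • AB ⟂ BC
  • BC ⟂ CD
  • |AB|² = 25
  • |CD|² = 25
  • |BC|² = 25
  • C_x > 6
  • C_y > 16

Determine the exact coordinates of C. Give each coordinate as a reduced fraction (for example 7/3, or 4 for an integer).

C = (9, 20)

1. C_x = 9  [[AB ⟂ BC ⇒ 3x+4y-107=0] ∩ [|C−(6, 16)|²=25]]
2. C_y = 20  [[AB ⟂ BC ⇒ 3x+4y-107=0] ∩ [|C−(6, 16)|²=25]]
   so C = (9, 20)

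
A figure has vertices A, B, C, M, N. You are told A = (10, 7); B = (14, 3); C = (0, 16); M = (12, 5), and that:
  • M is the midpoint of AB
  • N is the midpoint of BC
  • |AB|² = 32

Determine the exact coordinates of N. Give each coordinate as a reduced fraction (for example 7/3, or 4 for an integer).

1. N_x = 7  [2·N = B+C = (14, 3)+(0, 16)]
2. N_y = 19/2  [2·N = B+C = (14, 3)+(0, 16)]
   so N = (7, 19/2)

N = (7, 19/2)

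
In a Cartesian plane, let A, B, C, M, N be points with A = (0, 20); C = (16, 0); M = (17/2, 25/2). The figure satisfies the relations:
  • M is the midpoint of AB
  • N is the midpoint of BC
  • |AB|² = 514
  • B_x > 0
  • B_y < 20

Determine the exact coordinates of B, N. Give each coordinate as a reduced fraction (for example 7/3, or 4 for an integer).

B = (17, 5)
N = (33/2, 5/2)

1. B_x = 17  [B = 2·M−A = 2·(17/2, 25/2)−(0, 20)]
2. B_y = 5  [B = 2·M−A = 2·(17/2, 25/2)−(0, 20)]
   so B = (17, 5)
3. N_x = 33/2  [2·N = B+C = (17, 5)+(16, 0)]
4. N_y = 5/2  [2·N = B+C = (17, 5)+(16, 0)]
   so N = (33/2, 5/2)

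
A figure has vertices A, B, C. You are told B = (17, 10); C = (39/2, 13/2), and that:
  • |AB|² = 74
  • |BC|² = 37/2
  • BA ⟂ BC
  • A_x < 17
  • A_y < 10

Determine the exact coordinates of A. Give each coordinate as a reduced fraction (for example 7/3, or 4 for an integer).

1. A_x = 10  [[BA ⟂ BC ⇒ 5/2x-7/2y-15/2=0] ∩ [|A−(17, 10)|²=74]]
2. A_y = 5  [[BA ⟂ BC ⇒ 5/2x-7/2y-15/2=0] ∩ [|A−(17, 10)|²=74]]
   so A = (10, 5)

A = (10, 5)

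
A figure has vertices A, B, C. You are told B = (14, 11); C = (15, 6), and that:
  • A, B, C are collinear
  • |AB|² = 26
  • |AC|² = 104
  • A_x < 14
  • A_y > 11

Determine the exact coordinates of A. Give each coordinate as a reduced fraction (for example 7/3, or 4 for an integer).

1. A_x = 13  [[A, B, C are collinear ⇒ 5x+1y-81=0] ∩ [|A−(14, 11)|²=26]]
2. A_y = 16  [[A, B, C are collinear ⇒ 5x+1y-81=0] ∩ [|A−(14, 11)|²=26]]
   so A = (13, 16)

A = (13, 16)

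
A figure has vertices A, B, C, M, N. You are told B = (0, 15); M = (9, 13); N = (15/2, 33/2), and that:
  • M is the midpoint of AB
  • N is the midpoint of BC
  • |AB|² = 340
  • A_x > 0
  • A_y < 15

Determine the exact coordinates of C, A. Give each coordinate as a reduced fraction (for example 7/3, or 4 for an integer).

C = (15, 18)
A = (18, 11)

1. A_x = 18  [A = 2·M−B = 2·(9, 13)−(0, 15)]
2. A_y = 11  [A = 2·M−B = 2·(9, 13)−(0, 15)]
   so A = (18, 11)
3. C_x = 15  [C = 2·N−B = 2·(15/2, 33/2)−(0, 15)]
4. C_y = 18  [C = 2·N−B = 2·(15/2, 33/2)−(0, 15)]
   so C = (15, 18)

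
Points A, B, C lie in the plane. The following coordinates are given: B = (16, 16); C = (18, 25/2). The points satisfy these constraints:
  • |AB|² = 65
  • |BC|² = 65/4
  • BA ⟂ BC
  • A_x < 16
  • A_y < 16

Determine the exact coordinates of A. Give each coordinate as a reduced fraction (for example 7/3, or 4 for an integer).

1. A_x = 9  [[BA ⟂ BC ⇒ 2x-7/2y+24=0] ∩ [|A−(16, 16)|²=65]]
2. A_y = 12  [[BA ⟂ BC ⇒ 2x-7/2y+24=0] ∩ [|A−(16, 16)|²=65]]
   so A = (9, 12)

A = (9, 12)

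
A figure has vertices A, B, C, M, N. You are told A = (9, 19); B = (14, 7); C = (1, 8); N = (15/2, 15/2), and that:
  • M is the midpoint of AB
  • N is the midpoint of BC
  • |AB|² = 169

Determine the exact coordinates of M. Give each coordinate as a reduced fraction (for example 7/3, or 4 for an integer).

1. M_x = 23/2  [2·M = A+B = (9, 19)+(14, 7)]
2. M_y = 13  [2·M = A+B = (9, 19)+(14, 7)]
   so M = (23/2, 13)

M = (23/2, 13)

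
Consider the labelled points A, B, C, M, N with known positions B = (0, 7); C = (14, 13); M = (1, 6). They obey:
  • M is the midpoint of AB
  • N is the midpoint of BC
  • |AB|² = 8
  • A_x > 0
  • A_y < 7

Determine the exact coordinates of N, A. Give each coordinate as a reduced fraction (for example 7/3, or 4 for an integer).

N = (7, 10)
A = (2, 5)

1. A_x = 2  [A = 2·M−B = 2·(1, 6)−(0, 7)]
2. A_y = 5  [A = 2·M−B = 2·(1, 6)−(0, 7)]
   so A = (2, 5)
3. N_x = 7  [2·N = B+C = (0, 7)+(14, 13)]
4. N_y = 10  [2·N = B+C = (0, 7)+(14, 13)]
   so N = (7, 10)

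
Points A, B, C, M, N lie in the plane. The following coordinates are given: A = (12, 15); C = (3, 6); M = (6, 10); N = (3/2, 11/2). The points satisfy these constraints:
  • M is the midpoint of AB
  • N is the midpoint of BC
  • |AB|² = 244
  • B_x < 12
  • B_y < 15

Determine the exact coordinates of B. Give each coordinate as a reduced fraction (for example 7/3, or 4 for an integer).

1. B_x = 0  [B = 2·M−A = 2·(6, 10)−(12, 15)]
2. B_y = 5  [B = 2·M−A = 2·(6, 10)−(12, 15)]
   so B = (0, 5)

B = (0, 5)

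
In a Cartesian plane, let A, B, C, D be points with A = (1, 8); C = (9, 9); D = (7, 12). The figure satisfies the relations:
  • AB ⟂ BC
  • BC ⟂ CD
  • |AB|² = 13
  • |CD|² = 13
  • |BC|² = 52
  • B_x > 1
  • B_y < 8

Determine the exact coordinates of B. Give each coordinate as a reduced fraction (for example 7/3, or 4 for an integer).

B = (3, 5)

1. B_x = 3  [[BC ⟂ CD ⇒ 2x-3y+9=0] ∩ [|B−(1, 8)|²=13]]
2. B_y = 5  [[BC ⟂ CD ⇒ 2x-3y+9=0] ∩ [|B−(1, 8)|²=13]]
   so B = (3, 5)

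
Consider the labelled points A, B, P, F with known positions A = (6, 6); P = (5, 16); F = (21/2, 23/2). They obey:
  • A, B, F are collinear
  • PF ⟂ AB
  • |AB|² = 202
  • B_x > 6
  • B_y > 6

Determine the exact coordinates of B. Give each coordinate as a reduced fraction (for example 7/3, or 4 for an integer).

1. B_x = 15  [[A, B, F are collinear ⇒ 11/2x-9/2y-6=0] ∩ [|B−(6, 6)|²=202]]
2. B_y = 17  [[A, B, F are collinear ⇒ 11/2x-9/2y-6=0] ∩ [|B−(6, 6)|²=202]]
   so B = (15, 17)

B = (15, 17)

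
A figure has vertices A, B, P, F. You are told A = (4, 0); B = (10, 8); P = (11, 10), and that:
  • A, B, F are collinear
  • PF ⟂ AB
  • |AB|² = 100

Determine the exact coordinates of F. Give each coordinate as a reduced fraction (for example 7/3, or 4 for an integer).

F = (283/25, 244/25)

1. F_x = 283/25  [[A, B, F are collinear ⇒ -8x+6y+32=0] ∩ [PF ⟂ AB ⇒ 6x+8y-146=0]]
2. F_y = 244/25  [[A, B, F are collinear ⇒ -8x+6y+32=0] ∩ [PF ⟂ AB ⇒ 6x+8y-146=0]]
   so F = (283/25, 244/25)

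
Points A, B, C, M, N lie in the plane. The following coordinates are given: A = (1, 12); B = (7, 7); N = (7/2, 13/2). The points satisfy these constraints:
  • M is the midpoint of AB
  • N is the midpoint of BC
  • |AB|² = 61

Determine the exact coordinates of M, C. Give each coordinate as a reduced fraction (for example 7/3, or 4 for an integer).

1. M_x = 4  [2·M = A+B = (1, 12)+(7, 7)]
2. M_y = 19/2  [2·M = A+B = (1, 12)+(7, 7)]
   so M = (4, 19/2)
3. C_x = 0  [C = 2·N−B = 2·(7/2, 13/2)−(7, 7)]
4. C_y = 6  [C = 2·N−B = 2·(7/2, 13/2)−(7, 7)]
   so C = (0, 6)

M = (4, 19/2)
C = (0, 6)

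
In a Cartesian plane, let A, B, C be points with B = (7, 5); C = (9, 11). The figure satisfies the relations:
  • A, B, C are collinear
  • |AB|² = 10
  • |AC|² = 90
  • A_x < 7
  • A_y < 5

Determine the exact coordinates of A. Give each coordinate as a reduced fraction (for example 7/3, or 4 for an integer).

1. A_x = 6  [[A, B, C are collinear ⇒ -6x+2y+32=0] ∩ [|A−(7, 5)|²=10]]
2. A_y = 2  [[A, B, C are collinear ⇒ -6x+2y+32=0] ∩ [|A−(7, 5)|²=10]]
   so A = (6, 2)

A = (6, 2)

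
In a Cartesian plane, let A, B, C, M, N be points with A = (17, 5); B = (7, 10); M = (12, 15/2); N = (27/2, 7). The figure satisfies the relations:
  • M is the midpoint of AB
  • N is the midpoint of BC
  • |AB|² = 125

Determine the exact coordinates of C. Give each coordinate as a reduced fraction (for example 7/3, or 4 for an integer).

1. C_x = 20  [C = 2·N−B = 2·(27/2, 7)−(7, 10)]
2. C_y = 4  [C = 2·N−B = 2·(27/2, 7)−(7, 10)]
   so C = (20, 4)

C = (20, 4)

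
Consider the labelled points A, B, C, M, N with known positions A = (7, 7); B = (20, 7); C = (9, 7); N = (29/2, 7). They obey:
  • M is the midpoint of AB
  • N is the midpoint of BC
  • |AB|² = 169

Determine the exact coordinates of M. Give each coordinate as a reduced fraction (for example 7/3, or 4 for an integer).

1. M_x = 27/2  [2·M = A+B = (7, 7)+(20, 7)]
2. M_y = 7  [2·M = A+B = (7, 7)+(20, 7)]
   so M = (27/2, 7)

M = (27/2, 7)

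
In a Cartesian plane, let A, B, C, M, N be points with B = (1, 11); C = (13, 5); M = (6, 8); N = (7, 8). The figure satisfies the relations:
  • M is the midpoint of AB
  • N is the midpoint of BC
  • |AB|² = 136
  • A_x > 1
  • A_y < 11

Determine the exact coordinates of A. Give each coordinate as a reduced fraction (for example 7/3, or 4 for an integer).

A = (11, 5)

1. A_x = 11  [A = 2·M−B = 2·(6, 8)−(1, 11)]
2. A_y = 5  [A = 2·M−B = 2·(6, 8)−(1, 11)]
   so A = (11, 5)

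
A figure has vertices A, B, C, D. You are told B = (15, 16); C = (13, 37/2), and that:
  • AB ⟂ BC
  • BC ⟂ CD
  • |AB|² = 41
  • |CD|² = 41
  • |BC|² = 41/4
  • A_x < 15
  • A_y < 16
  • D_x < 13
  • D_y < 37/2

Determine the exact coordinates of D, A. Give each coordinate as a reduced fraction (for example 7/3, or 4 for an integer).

D = (8, 29/2)
A = (10, 12)

1. D_x = 8  [[BC ⟂ CD ⇒ -2x+5/2y-81/4=0] ∩ [|D−(13, 37/2)|²=41]]
2. D_y = 29/2  [[BC ⟂ CD ⇒ -2x+5/2y-81/4=0] ∩ [|D−(13, 37/2)|²=41]]
   so D = (8, 29/2)
3. A_x = 10  [[AB ⟂ BC ⇒ 2x-5/2y+10=0] ∩ [|A−(15, 16)|²=41]]
4. A_y = 12  [[AB ⟂ BC ⇒ 2x-5/2y+10=0] ∩ [|A−(15, 16)|²=41]]
   so A = (10, 12)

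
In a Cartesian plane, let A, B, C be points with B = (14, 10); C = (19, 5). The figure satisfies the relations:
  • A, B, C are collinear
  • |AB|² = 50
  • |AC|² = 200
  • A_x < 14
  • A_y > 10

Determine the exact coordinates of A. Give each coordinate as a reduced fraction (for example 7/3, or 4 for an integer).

1. A_x = 9  [[A, B, C are collinear ⇒ 5x+5y-120=0] ∩ [|A−(14, 10)|²=50]]
2. A_y = 15  [[A, B, C are collinear ⇒ 5x+5y-120=0] ∩ [|A−(14, 10)|²=50]]
   so A = (9, 15)

A = (9, 15)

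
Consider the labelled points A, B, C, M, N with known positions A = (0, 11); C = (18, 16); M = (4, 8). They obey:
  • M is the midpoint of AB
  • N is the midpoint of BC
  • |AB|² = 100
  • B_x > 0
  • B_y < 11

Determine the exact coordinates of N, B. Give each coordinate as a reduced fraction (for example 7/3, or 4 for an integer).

1. B_x = 8  [B = 2·M−A = 2·(4, 8)−(0, 11)]
2. B_y = 5  [B = 2·M−A = 2·(4, 8)−(0, 11)]
   so B = (8, 5)
3. N_x = 13  [2·N = B+C = (8, 5)+(18, 16)]
4. N_y = 21/2  [2·N = B+C = (8, 5)+(18, 16)]
   so N = (13, 21/2)

N = (13, 21/2)
B = (8, 5)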